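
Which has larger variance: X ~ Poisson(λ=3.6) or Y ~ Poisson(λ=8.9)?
Y has larger variance (8.9000 > 3.6000)

Compute the variance for each distribution:

X ~ Poisson(λ=3.6):
Var(X) = 3.6000

Y ~ Poisson(λ=8.9):
Var(Y) = 8.9000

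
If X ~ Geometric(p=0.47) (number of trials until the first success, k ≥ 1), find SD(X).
1.5490

We have X ~ Geometric(p=0.47) (number of trials until the first success, k ≥ 1).

For a Geometric distribution with p=0.47 (number of trials until the first success, k ≥ 1):
σ = √Var(X) = 1.5490

The standard deviation is the square root of the variance.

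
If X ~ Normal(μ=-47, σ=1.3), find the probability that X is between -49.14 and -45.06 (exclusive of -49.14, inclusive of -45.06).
0.882325

We have X ~ Normal(μ=-47, σ=1.3).

To find P(-49.14 < X ≤ -45.06), we use:
P(-49.14 < X ≤ -45.06) = P(X ≤ -45.06) - P(X ≤ -49.14)
                 = F(-45.06) - F(-49.14)
                 = 0.932191 - 0.049866
                 = 0.882325

So there's approximately a 88.2% chance that X falls in this range.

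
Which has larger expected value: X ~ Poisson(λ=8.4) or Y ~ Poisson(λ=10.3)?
Y has larger mean (10.3000 > 8.4000)

Compute the expected value for each distribution:

X ~ Poisson(λ=8.4):
E[X] = 8.4000

Y ~ Poisson(λ=10.3):
E[Y] = 10.3000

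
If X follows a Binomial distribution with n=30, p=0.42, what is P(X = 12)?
0.143773

We have X ~ Binomial(n=30, p=0.42).

For a Binomial distribution, the PMF gives us the probability of each outcome.

Using the PMF formula:
P(X = 12) = 0.143773

Rounded to 4 decimal places: 0.1438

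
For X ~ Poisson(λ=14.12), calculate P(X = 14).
0.105935

We have X ~ Poisson(λ=14.12).

For a Poisson distribution, the PMF gives us the probability of each outcome.

Using the PMF formula:
P(X = 14) = 0.105935

Rounded to 4 decimal places: 0.1059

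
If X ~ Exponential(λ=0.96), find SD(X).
1.0417

We have X ~ Exponential(λ=0.96).

For an Exponential distribution with λ=0.96:
σ = √Var(X) = 1.0417

The standard deviation is the square root of the variance.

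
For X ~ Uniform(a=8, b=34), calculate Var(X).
56.3333

We have X ~ Uniform(a=8, b=34).

For a Uniform distribution with a=8, b=34:
Var(X) = 56.3333

The variance measures the spread of the distribution around the mean.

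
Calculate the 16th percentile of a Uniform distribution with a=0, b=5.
0.8000

We have X ~ Uniform(a=0, b=5).

We want to find x such that P(X ≤ x) = 0.16.

This is the 16th percentile, which means 16% of values fall below this point.

Using the inverse CDF (quantile function):
x = F⁻¹(0.16) = 0.8000

Verification: P(X ≤ 0.8000) = 0.16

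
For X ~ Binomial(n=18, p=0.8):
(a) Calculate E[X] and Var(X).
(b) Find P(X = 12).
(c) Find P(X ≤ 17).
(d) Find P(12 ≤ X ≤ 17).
(a) E[X] = 14.4000, Var(X) = 2.8800
(b) P(X = 12) = 0.081645
(c) P(X ≤ 17) = 0.981986
(d) P(12 ≤ X ≤ 17) = 0.930715

We have X ~ Binomial(n=18, p=0.8).

(a) Moments:
E[X] = 14.4000
Var(X) = 2.8800
σ = √Var(X) = 1.6971

(b) Point probability using PMF:
P(X = 12) = 0.081645

(c) Cumulative probability using CDF:
P(X ≤ 17) = F(17) = 0.981986

(d) Range probability:
P(12 ≤ X ≤ 17) = P(X ≤ 17) - P(X ≤ 11)
                   = F(17) - F(11)
                   = 0.981986 - 0.051271
                   = 0.930715

This means approximately 93.1% of outcomes fall in the interval [12, 17].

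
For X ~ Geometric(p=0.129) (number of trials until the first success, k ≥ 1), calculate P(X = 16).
0.016250

We have X ~ Geometric(p=0.129) (number of trials until the first success, k ≥ 1).

For a Geometric distribution, the PMF gives us the probability of each outcome.

Using the PMF formula:
P(X = 16) = 0.016250

Rounded to 4 decimal places: 0.0163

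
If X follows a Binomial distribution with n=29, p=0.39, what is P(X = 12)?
0.144051

We have X ~ Binomial(n=29, p=0.39).

For a Binomial distribution, the PMF gives us the probability of each outcome.

Using the PMF formula:
P(X = 12) = 0.144051

Rounded to 4 decimal places: 0.1441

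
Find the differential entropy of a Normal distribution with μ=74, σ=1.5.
1.8244 nats

We have X ~ Normal(μ=74, σ=1.5).

The differential entropy measures the uncertainty or information content of the distribution.

For a Normal distribution with μ=74, σ=1.5:
h(X) = 1.8244 nats

(In bits, this would be 2.6321 bits.)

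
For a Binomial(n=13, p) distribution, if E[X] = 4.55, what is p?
p = 0.35

For a Binomial(n, p) distribution:
E[X] = n × p

Given n = 13 and E[X] = 4.55:
4.55 = 13 × p
p = 4.55 / 13 = 0.35

Verification: Binomial(13, 0.35) has E[X] = 4.55 ✓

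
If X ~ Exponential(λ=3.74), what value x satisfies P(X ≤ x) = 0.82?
0.4585

We have X ~ Exponential(λ=3.74).

We want to find x such that P(X ≤ x) = 0.82.

This is the 82nd percentile, which means 82% of values fall below this point.

Using the inverse CDF (quantile function):
x = F⁻¹(0.82) = 0.4585

Verification: P(X ≤ 0.4585) = 0.82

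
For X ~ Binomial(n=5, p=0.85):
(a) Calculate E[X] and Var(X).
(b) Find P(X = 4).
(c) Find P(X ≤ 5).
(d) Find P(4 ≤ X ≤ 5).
(a) E[X] = 4.2500, Var(X) = 0.6375
(b) P(X = 4) = 0.391505
(c) P(X ≤ 5) = 1.000000
(d) P(4 ≤ X ≤ 5) = 0.835210

We have X ~ Binomial(n=5, p=0.85).

(a) Moments:
E[X] = 4.2500
Var(X) = 0.6375
σ = √Var(X) = 0.7984

(b) Point probability using PMF:
P(X = 4) = 0.391505

(c) Cumulative probability using CDF:
P(X ≤ 5) = F(5) = 1.000000

(d) Range probability:
P(4 ≤ X ≤ 5) = P(X ≤ 5) - P(X ≤ 3)
                   = F(5) - F(3)
                   = 1.000000 - 0.164790
                   = 0.835210

This means approximately 83.5% of outcomes fall in the interval [4, 5].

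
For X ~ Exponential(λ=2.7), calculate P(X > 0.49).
0.266335

We have X ~ Exponential(λ=2.7).

P(X > 0.49) = 1 - P(X ≤ 0.49)
                = 1 - F(0.49)
                = 1 - 0.733665
                = 0.266335

So there's approximately a 26.6% chance that X exceeds 0.49.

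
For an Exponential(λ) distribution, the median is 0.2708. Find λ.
λ = 2.5596

For X ~ Exponential(λ), the CDF is F(x) = 1 - e^(-λx).
The median m satisfies F(m) = 0.5:
1 - e^(-λm) = 0.5
e^(-λm) = 0.5
λm = ln(2)
m = ln(2) / λ

Given m = 0.2708:
λ = ln(2) / 0.2708 = 0.693147 / 0.2708 = 2.5596

Verification: ln(2) / 2.5596 = 0.2708 ✓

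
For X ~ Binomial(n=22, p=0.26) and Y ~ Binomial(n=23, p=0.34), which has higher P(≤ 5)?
X has higher probability (P(X ≤ 5) = 0.4733 > P(Y ≤ 5) = 0.1532)

Compute P(≤ 5) for each distribution:

X ~ Binomial(n=22, p=0.26):
P(X ≤ 5) = 0.4733

Y ~ Binomial(n=23, p=0.34):
P(Y ≤ 5) = 0.1532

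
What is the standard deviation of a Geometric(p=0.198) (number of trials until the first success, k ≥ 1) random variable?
4.5230

We have X ~ Geometric(p=0.198) (number of trials until the first success, k ≥ 1).

For a Geometric distribution with p=0.198 (number of trials until the first success, k ≥ 1):
σ = √Var(X) = 4.5230

The standard deviation is the square root of the variance.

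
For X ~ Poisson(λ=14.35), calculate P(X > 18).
0.137727

We have X ~ Poisson(λ=14.35).

P(X > 18) = 1 - P(X ≤ 18)
                = 1 - F(18)
                = 1 - 0.862273
                = 0.137727

So there's approximately a 13.8% chance that X exceeds 18.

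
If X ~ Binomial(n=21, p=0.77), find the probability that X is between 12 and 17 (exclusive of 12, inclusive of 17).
0.711515

We have X ~ Binomial(n=21, p=0.77).

To find P(12 < X ≤ 17), we use:
P(12 < X ≤ 17) = P(X ≤ 17) - P(X ≤ 12)
                 = F(17) - F(12)
                 = 0.745983 - 0.034468
                 = 0.711515

So there's approximately a 71.2% chance that X falls in this range.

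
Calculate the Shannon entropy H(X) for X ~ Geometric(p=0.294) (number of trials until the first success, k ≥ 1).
2.0602 nats

We have X ~ Geometric(p=0.294) (number of trials until the first success, k ≥ 1).

The Shannon entropy measures the uncertainty or information content of the distribution.

For a Geometric distribution with p=0.294 (number of trials until the first success, k ≥ 1):
H(X) = 2.0602 nats

(In bits, this would be 2.9722 bits.)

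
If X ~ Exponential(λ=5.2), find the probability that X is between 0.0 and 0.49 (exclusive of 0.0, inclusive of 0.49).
0.921762

We have X ~ Exponential(λ=5.2).

To find P(0.0 < X ≤ 0.49), we use:
P(0.0 < X ≤ 0.49) = P(X ≤ 0.49) - P(X ≤ 0.0)
                 = F(0.49) - F(0.0)
                 = 0.921762 - 0.000000
                 = 0.921762

So there's approximately a 92.2% chance that X falls in this range.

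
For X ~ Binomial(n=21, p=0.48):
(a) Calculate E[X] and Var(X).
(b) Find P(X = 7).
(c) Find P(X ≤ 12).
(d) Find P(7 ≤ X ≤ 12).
(a) E[X] = 10.0800, Var(X) = 5.2416
(b) P(X = 7) = 0.072151
(c) P(X ≤ 12) = 0.854733
(d) P(7 ≤ X ≤ 12) = 0.797364

We have X ~ Binomial(n=21, p=0.48).

(a) Moments:
E[X] = 10.0800
Var(X) = 5.2416
σ = √Var(X) = 2.2895

(b) Point probability using PMF:
P(X = 7) = 0.072151

(c) Cumulative probability using CDF:
P(X ≤ 12) = F(12) = 0.854733

(d) Range probability:
P(7 ≤ X ≤ 12) = P(X ≤ 12) - P(X ≤ 6)
                   = F(12) - F(6)
                   = 0.854733 - 0.057369
                   = 0.797364

This means approximately 79.7% of outcomes fall in the interval [7, 12].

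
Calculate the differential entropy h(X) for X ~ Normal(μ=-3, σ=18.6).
4.3421 nats

We have X ~ Normal(μ=-3, σ=18.6).

The differential entropy measures the uncertainty or information content of the distribution.

For a Normal distribution with μ=-3, σ=18.6:
h(X) = 4.3421 nats

(In bits, this would be 6.2643 bits.)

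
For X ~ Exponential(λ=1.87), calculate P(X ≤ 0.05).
0.089262

We have X ~ Exponential(λ=1.87).

The CDF gives us P(X ≤ k).

Using the CDF:
P(X ≤ 0.05) = 0.089262

This means there's approximately a 8.9% chance that X is at most 0.05.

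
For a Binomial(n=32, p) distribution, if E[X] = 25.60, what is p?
p = 0.8

For a Binomial(n, p) distribution:
E[X] = n × p

Given n = 32 and E[X] = 25.60:
25.60 = 32 × p
p = 25.60 / 32 = 0.8

Verification: Binomial(32, 0.8) has E[X] = 25.60 ✓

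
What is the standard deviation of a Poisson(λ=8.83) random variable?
2.9715

We have X ~ Poisson(λ=8.83).

For a Poisson distribution with λ=8.83:
σ = √Var(X) = 2.9715

The standard deviation is the square root of the variance.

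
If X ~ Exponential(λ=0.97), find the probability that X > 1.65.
0.201796

We have X ~ Exponential(λ=0.97).

P(X > 1.65) = 1 - P(X ≤ 1.65)
                = 1 - F(1.65)
                = 1 - 0.798204
                = 0.201796

So there's approximately a 20.2% chance that X exceeds 1.65.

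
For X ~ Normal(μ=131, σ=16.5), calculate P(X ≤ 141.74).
0.742447

We have X ~ Normal(μ=131, σ=16.5).

The CDF gives us P(X ≤ k).

Using the CDF:
P(X ≤ 141.74) = 0.742447

This means there's approximately a 74.2% chance that X is at most 141.74.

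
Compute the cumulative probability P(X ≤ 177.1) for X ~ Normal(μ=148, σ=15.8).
0.967246

We have X ~ Normal(μ=148, σ=15.8).

The CDF gives us P(X ≤ k).

Using the CDF:
P(X ≤ 177.1) = 0.967246

This means there's approximately a 96.7% chance that X is at most 177.1.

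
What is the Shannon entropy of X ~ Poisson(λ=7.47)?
2.4123 nats

We have X ~ Poisson(λ=7.47).

The Shannon entropy measures the uncertainty or information content of the distribution.

For a Poisson distribution with λ=7.47:
H(X) = 2.4123 nats

(In bits, this would be 3.4802 bits.)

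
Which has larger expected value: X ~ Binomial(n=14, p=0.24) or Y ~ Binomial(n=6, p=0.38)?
X has larger mean (3.3600 > 2.2800)

Compute the expected value for each distribution:

X ~ Binomial(n=14, p=0.24):
E[X] = 3.3600

Y ~ Binomial(n=6, p=0.38):
E[Y] = 2.2800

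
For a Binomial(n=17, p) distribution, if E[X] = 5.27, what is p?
p = 0.31

For a Binomial(n, p) distribution:
E[X] = n × p

Given n = 17 and E[X] = 5.27:
5.27 = 17 × p
p = 5.27 / 17 = 0.31

Verification: Binomial(17, 0.31) has E[X] = 5.27 ✓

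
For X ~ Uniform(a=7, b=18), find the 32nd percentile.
10.5200

We have X ~ Uniform(a=7, b=18).

We want to find x such that P(X ≤ x) = 0.32.

This is the 32nd percentile, which means 32% of values fall below this point.

Using the inverse CDF (quantile function):
x = F⁻¹(0.32) = 10.5200

Verification: P(X ≤ 10.5200) = 0.32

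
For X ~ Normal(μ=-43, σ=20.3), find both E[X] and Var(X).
E[X] = -43.0000, Var(X) = 412.0900

We have X ~ Normal(μ=-43, σ=20.3).

For a Normal distribution with μ=-43, σ=20.3:

Expected value:
E[X] = -43.0000

Variance:
Var(X) = 412.0900

Standard deviation:
σ = √Var(X) = 20.3000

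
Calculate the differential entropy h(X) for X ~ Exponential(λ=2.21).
0.2070 nats

We have X ~ Exponential(λ=2.21).

The differential entropy measures the uncertainty or information content of the distribution.

For an Exponential distribution with λ=2.21:
h(X) = 0.2070 nats

(In bits, this would be 0.2986 bits.)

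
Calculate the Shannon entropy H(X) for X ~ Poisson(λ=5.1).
2.2148 nats

We have X ~ Poisson(λ=5.1).

The Shannon entropy measures the uncertainty or information content of the distribution.

For a Poisson distribution with λ=5.1:
H(X) = 2.2148 nats

(In bits, this would be 3.1952 bits.)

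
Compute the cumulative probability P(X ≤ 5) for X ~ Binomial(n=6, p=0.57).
0.965704

We have X ~ Binomial(n=6, p=0.57).

The CDF gives us P(X ≤ k).

Using the CDF:
P(X ≤ 5) = 0.965704

This means there's approximately a 96.6% chance that X is at most 5.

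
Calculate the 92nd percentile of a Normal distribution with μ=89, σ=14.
108.6710

We have X ~ Normal(μ=89, σ=14).

We want to find x such that P(X ≤ x) = 0.92.

This is the 92nd percentile, which means 92% of values fall below this point.

Using the inverse CDF (quantile function):
x = F⁻¹(0.92) = 108.6710

Verification: P(X ≤ 108.6710) = 0.92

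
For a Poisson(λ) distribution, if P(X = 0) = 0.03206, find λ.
λ = 3.4401

For a Poisson(λ) distribution, the PMF at 0 is:
P(X = 0) = λ^0 e^(-λ) / 0! = e^(-λ)

Given P(X = 0) = 0.03206:
e^(-λ) = 0.03206
-λ = ln(0.03206)
λ = -ln(0.03206) = 3.4401

Verification: e^(-3.4401) = 0.03206 ✓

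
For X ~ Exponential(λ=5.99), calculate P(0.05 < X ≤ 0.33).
0.602663

We have X ~ Exponential(λ=5.99).

To find P(0.05 < X ≤ 0.33), we use:
P(0.05 < X ≤ 0.33) = P(X ≤ 0.33) - P(X ≤ 0.05)
                 = F(0.33) - F(0.05)
                 = 0.861474 - 0.258811
                 = 0.602663

So there's approximately a 60.3% chance that X falls in this range.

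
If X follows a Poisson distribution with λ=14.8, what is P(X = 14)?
0.103681

We have X ~ Poisson(λ=14.8).

For a Poisson distribution, the PMF gives us the probability of each outcome.

Using the PMF formula:
P(X = 14) = 0.103681

Rounded to 4 decimal places: 0.1037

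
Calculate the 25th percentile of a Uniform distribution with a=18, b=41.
23.7500

We have X ~ Uniform(a=18, b=41).

We want to find x such that P(X ≤ x) = 0.25.

This is the 25th percentile, which means 25% of values fall below this point.

Using the inverse CDF (quantile function):
x = F⁻¹(0.25) = 23.7500

Verification: P(X ≤ 23.7500) = 0.25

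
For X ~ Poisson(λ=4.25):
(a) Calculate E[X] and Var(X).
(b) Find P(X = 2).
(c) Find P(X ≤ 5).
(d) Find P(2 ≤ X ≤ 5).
(a) E[X] = 4.2500, Var(X) = 4.2500
(b) P(X = 2) = 0.128824
(c) P(X ≤ 5) = 0.744939
(d) P(2 ≤ X ≤ 5) = 0.670052

We have X ~ Poisson(λ=4.25).

(a) Moments:
E[X] = 4.2500
Var(X) = 4.2500
σ = √Var(X) = 2.0616

(b) Point probability using PMF:
P(X = 2) = 0.128824

(c) Cumulative probability using CDF:
P(X ≤ 5) = F(5) = 0.744939

(d) Range probability:
P(2 ≤ X ≤ 5) = P(X ≤ 5) - P(X ≤ 1)
                   = F(5) - F(1)
                   = 0.744939 - 0.074887
                   = 0.670052

This means approximately 67.0% of outcomes fall in the interval [2, 5].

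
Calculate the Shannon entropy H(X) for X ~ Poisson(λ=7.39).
2.4067 nats

We have X ~ Poisson(λ=7.39).

The Shannon entropy measures the uncertainty or information content of the distribution.

For a Poisson distribution with λ=7.39:
H(X) = 2.4067 nats

(In bits, this would be 3.4722 bits.)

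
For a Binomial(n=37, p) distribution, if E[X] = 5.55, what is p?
p = 0.15

For a Binomial(n, p) distribution:
E[X] = n × p

Given n = 37 and E[X] = 5.55:
5.55 = 37 × p
p = 5.55 / 37 = 0.15

Verification: Binomial(37, 0.15) has E[X] = 5.55 ✓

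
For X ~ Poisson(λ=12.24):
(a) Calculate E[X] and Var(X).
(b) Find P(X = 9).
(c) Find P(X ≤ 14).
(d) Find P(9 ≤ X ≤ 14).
(a) E[X] = 12.2400, Var(X) = 12.2400
(b) P(X = 9) = 0.082131
(c) P(X ≤ 14) = 0.749888
(d) P(9 ≤ X ≤ 14) = 0.609965

We have X ~ Poisson(λ=12.24).

(a) Moments:
E[X] = 12.2400
Var(X) = 12.2400
σ = √Var(X) = 3.4986

(b) Point probability using PMF:
P(X = 9) = 0.082131

(c) Cumulative probability using CDF:
P(X ≤ 14) = F(14) = 0.749888

(d) Range probability:
P(9 ≤ X ≤ 14) = P(X ≤ 14) - P(X ≤ 8)
                   = F(14) - F(8)
                   = 0.749888 - 0.139923
                   = 0.609965

This means approximately 61.0% of outcomes fall in the interval [9, 14].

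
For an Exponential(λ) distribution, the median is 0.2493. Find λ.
λ = 2.7804

For X ~ Exponential(λ), the CDF is F(x) = 1 - e^(-λx).
The median m satisfies F(m) = 0.5:
1 - e^(-λm) = 0.5
e^(-λm) = 0.5
λm = ln(2)
m = ln(2) / λ

Given m = 0.2493:
λ = ln(2) / 0.2493 = 0.693147 / 0.2493 = 2.7804

Verification: ln(2) / 2.7804 = 0.2493 ✓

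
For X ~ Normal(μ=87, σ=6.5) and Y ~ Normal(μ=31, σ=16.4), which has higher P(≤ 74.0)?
Y has higher probability (P(Y ≤ 74.0) = 0.9956 > P(X ≤ 74.0) = 0.0228)

Compute P(≤ 74.0) for each distribution:

X ~ Normal(μ=87, σ=6.5):
P(X ≤ 74.0) = 0.0228

Y ~ Normal(μ=31, σ=16.4):
P(Y ≤ 74.0) = 0.9956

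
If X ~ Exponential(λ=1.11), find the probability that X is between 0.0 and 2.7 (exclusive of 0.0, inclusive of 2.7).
0.950063

We have X ~ Exponential(λ=1.11).

To find P(0.0 < X ≤ 2.7), we use:
P(0.0 < X ≤ 2.7) = P(X ≤ 2.7) - P(X ≤ 0.0)
                 = F(2.7) - F(0.0)
                 = 0.950063 - 0.000000
                 = 0.950063

So there's approximately a 95.0% chance that X falls in this range.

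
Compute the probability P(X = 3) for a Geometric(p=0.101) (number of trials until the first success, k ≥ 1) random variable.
0.081628

We have X ~ Geometric(p=0.101) (number of trials until the first success, k ≥ 1).

For a Geometric distribution, the PMF gives us the probability of each outcome.

Using the PMF formula:
P(X = 3) = 0.081628

Rounded to 4 decimal places: 0.0816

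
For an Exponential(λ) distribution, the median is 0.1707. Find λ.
λ = 4.0606

For X ~ Exponential(λ), the CDF is F(x) = 1 - e^(-λx).
The median m satisfies F(m) = 0.5:
1 - e^(-λm) = 0.5
e^(-λm) = 0.5
λm = ln(2)
m = ln(2) / λ

Given m = 0.1707:
λ = ln(2) / 0.1707 = 0.693147 / 0.1707 = 4.0606

Verification: ln(2) / 4.0606 = 0.1707 ✓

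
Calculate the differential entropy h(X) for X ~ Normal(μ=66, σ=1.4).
1.7554 nats

We have X ~ Normal(μ=66, σ=1.4).

The differential entropy measures the uncertainty or information content of the distribution.

For a Normal distribution with μ=66, σ=1.4:
h(X) = 1.7554 nats

(In bits, this would be 2.5325 bits.)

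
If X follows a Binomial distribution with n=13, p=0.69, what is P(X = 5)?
0.017168

We have X ~ Binomial(n=13, p=0.69).

For a Binomial distribution, the PMF gives us the probability of each outcome.

Using the PMF formula:
P(X = 5) = 0.017168

Rounded to 4 decimal places: 0.0172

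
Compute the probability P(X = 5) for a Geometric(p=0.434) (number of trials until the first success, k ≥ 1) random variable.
0.044541

We have X ~ Geometric(p=0.434) (number of trials until the first success, k ≥ 1).

For a Geometric distribution, the PMF gives us the probability of each outcome.

Using the PMF formula:
P(X = 5) = 0.044541

Rounded to 4 decimal places: 0.0445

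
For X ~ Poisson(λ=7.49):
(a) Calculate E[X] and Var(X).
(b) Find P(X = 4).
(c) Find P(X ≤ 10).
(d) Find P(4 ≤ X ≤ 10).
(a) E[X] = 7.4900, Var(X) = 7.4900
(b) P(X = 4) = 0.073257
(c) P(X ≤ 10) = 0.863095
(d) P(4 ≤ X ≤ 10) = 0.803559

We have X ~ Poisson(λ=7.49).

(a) Moments:
E[X] = 7.4900
Var(X) = 7.4900
σ = √Var(X) = 2.7368

(b) Point probability using PMF:
P(X = 4) = 0.073257

(c) Cumulative probability using CDF:
P(X ≤ 10) = F(10) = 0.863095

(d) Range probability:
P(4 ≤ X ≤ 10) = P(X ≤ 10) - P(X ≤ 3)
                   = F(10) - F(3)
                   = 0.863095 - 0.059536
                   = 0.803559

This means approximately 80.4% of outcomes fall in the interval [4, 10].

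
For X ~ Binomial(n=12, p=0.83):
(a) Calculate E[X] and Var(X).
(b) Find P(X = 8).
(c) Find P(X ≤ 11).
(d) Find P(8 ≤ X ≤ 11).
(a) E[X] = 9.9600, Var(X) = 1.6932
(b) P(X = 8) = 0.093116
(c) P(X ≤ 11) = 0.893110
(d) P(8 ≤ X ≤ 11) = 0.853843

We have X ~ Binomial(n=12, p=0.83).

(a) Moments:
E[X] = 9.9600
Var(X) = 1.6932
σ = √Var(X) = 1.3012

(b) Point probability using PMF:
P(X = 8) = 0.093116

(c) Cumulative probability using CDF:
P(X ≤ 11) = F(11) = 0.893110

(d) Range probability:
P(8 ≤ X ≤ 11) = P(X ≤ 11) - P(X ≤ 7)
                   = F(11) - F(7)
                   = 0.893110 - 0.039267
                   = 0.853843

This means approximately 85.4% of outcomes fall in the interval [8, 11].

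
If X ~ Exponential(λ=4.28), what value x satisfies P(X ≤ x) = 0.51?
0.1667

We have X ~ Exponential(λ=4.28).

We want to find x such that P(X ≤ x) = 0.51.

This is the 51st percentile, which means 51% of values fall below this point.

Using the inverse CDF (quantile function):
x = F⁻¹(0.51) = 0.1667

Verification: P(X ≤ 0.1667) = 0.51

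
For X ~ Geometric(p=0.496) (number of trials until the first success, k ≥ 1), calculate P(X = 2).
0.249984

We have X ~ Geometric(p=0.496) (number of trials until the first success, k ≥ 1).

For a Geometric distribution, the PMF gives us the probability of each outcome.

Using the PMF formula:
P(X = 2) = 0.249984

Rounded to 4 decimal places: 0.2500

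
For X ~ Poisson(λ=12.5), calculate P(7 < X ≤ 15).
0.736204

We have X ~ Poisson(λ=12.5).

To find P(7 < X ≤ 15), we use:
P(7 < X ≤ 15) = P(X ≤ 15) - P(X ≤ 7)
                 = F(15) - F(7)
                 = 0.806029 - 0.069825
                 = 0.736204

So there's approximately a 73.6% chance that X falls in this range.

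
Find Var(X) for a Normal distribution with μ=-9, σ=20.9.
436.8100

We have X ~ Normal(μ=-9, σ=20.9).

For a Normal distribution with μ=-9, σ=20.9:
Var(X) = 436.8100

The variance measures the spread of the distribution around the mean.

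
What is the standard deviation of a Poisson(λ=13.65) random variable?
3.6946

We have X ~ Poisson(λ=13.65).

For a Poisson distribution with λ=13.65:
σ = √Var(X) = 3.6946

The standard deviation is the square root of the variance.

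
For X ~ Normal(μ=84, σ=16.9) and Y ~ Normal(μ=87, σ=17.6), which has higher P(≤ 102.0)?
X has higher probability (P(X ≤ 102.0) = 0.8566 > P(Y ≤ 102.0) = 0.8030)

Compute P(≤ 102.0) for each distribution:

X ~ Normal(μ=84, σ=16.9):
P(X ≤ 102.0) = 0.8566

Y ~ Normal(μ=87, σ=17.6):
P(Y ≤ 102.0) = 0.8030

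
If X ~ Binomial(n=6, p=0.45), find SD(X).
1.2186

We have X ~ Binomial(n=6, p=0.45).

For a Binomial distribution with n=6, p=0.45:
σ = √Var(X) = 1.2186

The standard deviation is the square root of the variance.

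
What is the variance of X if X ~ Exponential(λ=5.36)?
0.0348

We have X ~ Exponential(λ=5.36).

For an Exponential distribution with λ=5.36:
Var(X) = 0.0348

The variance measures the spread of the distribution around the mean.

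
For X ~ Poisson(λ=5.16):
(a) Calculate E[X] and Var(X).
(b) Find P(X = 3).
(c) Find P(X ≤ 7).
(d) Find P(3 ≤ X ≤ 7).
(a) E[X] = 5.1600, Var(X) = 5.1600
(b) P(X = 3) = 0.131474
(c) P(X ≤ 7) = 0.849391
(d) P(3 ≤ X ≤ 7) = 0.737584

We have X ~ Poisson(λ=5.16).

(a) Moments:
E[X] = 5.1600
Var(X) = 5.1600
σ = √Var(X) = 2.2716

(b) Point probability using PMF:
P(X = 3) = 0.131474

(c) Cumulative probability using CDF:
P(X ≤ 7) = F(7) = 0.849391

(d) Range probability:
P(3 ≤ X ≤ 7) = P(X ≤ 7) - P(X ≤ 2)
                   = F(7) - F(2)
                   = 0.849391 - 0.111807
                   = 0.737584

This means approximately 73.8% of outcomes fall in the interval [3, 7].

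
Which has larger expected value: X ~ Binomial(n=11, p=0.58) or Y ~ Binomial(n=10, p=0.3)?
X has larger mean (6.3800 > 3.0000)

Compute the expected value for each distribution:

X ~ Binomial(n=11, p=0.58):
E[X] = 6.3800

Y ~ Binomial(n=10, p=0.3):
E[Y] = 3.0000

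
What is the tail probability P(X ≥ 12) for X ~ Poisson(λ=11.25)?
0.450550

We have X ~ Poisson(λ=11.25).

For discrete distributions, P(X ≥ 12) = 1 - P(X ≤ 11).

P(X ≤ 11) = 0.549450
P(X ≥ 12) = 1 - 0.549450 = 0.450550

So there's approximately a 45.1% chance that X is at least 12.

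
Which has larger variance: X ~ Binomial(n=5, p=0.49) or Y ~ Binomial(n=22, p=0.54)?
Y has larger variance (5.4648 > 1.2495)

Compute the variance for each distribution:

X ~ Binomial(n=5, p=0.49):
Var(X) = 1.2495

Y ~ Binomial(n=22, p=0.54):
Var(Y) = 5.4648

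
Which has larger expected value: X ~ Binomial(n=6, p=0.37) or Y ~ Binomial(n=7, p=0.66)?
Y has larger mean (4.6200 > 2.2200)

Compute the expected value for each distribution:

X ~ Binomial(n=6, p=0.37):
E[X] = 2.2200

Y ~ Binomial(n=7, p=0.66):
E[Y] = 4.6200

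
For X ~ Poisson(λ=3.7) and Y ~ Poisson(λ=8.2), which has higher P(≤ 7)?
X has higher probability (P(X ≤ 7) = 0.9648 > P(Y ≤ 7) = 0.4254)

Compute P(≤ 7) for each distribution:

X ~ Poisson(λ=3.7):
P(X ≤ 7) = 0.9648

Y ~ Poisson(λ=8.2):
P(Y ≤ 7) = 0.4254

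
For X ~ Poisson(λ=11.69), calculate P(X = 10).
0.110022

We have X ~ Poisson(λ=11.69).

For a Poisson distribution, the PMF gives us the probability of each outcome.

Using the PMF formula:
P(X = 10) = 0.110022

Rounded to 4 decimal places: 0.1100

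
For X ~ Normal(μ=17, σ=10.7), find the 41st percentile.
14.5653

We have X ~ Normal(μ=17, σ=10.7).

We want to find x such that P(X ≤ x) = 0.41.

This is the 41st percentile, which means 41% of values fall below this point.

Using the inverse CDF (quantile function):
x = F⁻¹(0.41) = 14.5653

Verification: P(X ≤ 14.5653) = 0.41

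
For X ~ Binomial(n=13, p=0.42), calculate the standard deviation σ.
1.7796

We have X ~ Binomial(n=13, p=0.42).

For a Binomial distribution with n=13, p=0.42:
σ = √Var(X) = 1.7796

The standard deviation is the square root of the variance.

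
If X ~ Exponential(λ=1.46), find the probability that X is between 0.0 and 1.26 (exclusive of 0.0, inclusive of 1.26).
0.841119

We have X ~ Exponential(λ=1.46).

To find P(0.0 < X ≤ 1.26), we use:
P(0.0 < X ≤ 1.26) = P(X ≤ 1.26) - P(X ≤ 0.0)
                 = F(1.26) - F(0.0)
                 = 0.841119 - 0.000000
                 = 0.841119

So there's approximately a 84.1% chance that X falls in this range.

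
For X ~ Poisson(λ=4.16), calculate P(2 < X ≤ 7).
0.723180

We have X ~ Poisson(λ=4.16).

To find P(2 < X ≤ 7), we use:
P(2 < X ≤ 7) = P(X ≤ 7) - P(X ≤ 2)
                 = F(7) - F(2)
                 = 0.938764 - 0.215584
                 = 0.723180

So there's approximately a 72.3% chance that X falls in this range.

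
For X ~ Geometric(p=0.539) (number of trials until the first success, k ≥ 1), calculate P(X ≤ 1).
0.539000

We have X ~ Geometric(p=0.539) (number of trials until the first success, k ≥ 1).

The CDF gives us P(X ≤ k).

Using the CDF:
P(X ≤ 1) = 0.539000

This means there's approximately a 53.9% chance that X is at most 1.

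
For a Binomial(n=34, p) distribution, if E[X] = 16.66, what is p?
p = 0.49

For a Binomial(n, p) distribution:
E[X] = n × p

Given n = 34 and E[X] = 16.66:
16.66 = 34 × p
p = 16.66 / 34 = 0.49

Verification: Binomial(34, 0.49) has E[X] = 16.66 ✓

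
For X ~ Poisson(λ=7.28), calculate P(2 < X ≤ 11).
0.909006

We have X ~ Poisson(λ=7.28).

To find P(2 < X ≤ 11), we use:
P(2 < X ≤ 11) = P(X ≤ 11) - P(X ≤ 2)
                 = F(11) - F(2)
                 = 0.932975 - 0.023969
                 = 0.909006

So there's approximately a 90.9% chance that X falls in this range.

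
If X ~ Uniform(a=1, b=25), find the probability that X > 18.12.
0.286667

We have X ~ Uniform(a=1, b=25).

P(X > 18.12) = 1 - P(X ≤ 18.12)
                = 1 - F(18.12)
                = 1 - 0.713333
                = 0.286667

So there's approximately a 28.7% chance that X exceeds 18.12.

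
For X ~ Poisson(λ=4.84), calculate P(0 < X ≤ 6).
0.777278

We have X ~ Poisson(λ=4.84).

To find P(0 < X ≤ 6), we use:
P(0 < X ≤ 6) = P(X ≤ 6) - P(X ≤ 0)
                 = F(6) - F(0)
                 = 0.785185 - 0.007907
                 = 0.777278

So there's approximately a 77.7% chance that X falls in this range.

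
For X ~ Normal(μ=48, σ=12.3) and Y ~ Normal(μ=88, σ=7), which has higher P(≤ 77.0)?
X has higher probability (P(X ≤ 77.0) = 0.9908 > P(Y ≤ 77.0) = 0.0580)

Compute P(≤ 77.0) for each distribution:

X ~ Normal(μ=48, σ=12.3):
P(X ≤ 77.0) = 0.9908

Y ~ Normal(μ=88, σ=7):
P(Y ≤ 77.0) = 0.0580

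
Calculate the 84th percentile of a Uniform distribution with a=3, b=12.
10.5600

We have X ~ Uniform(a=3, b=12).

We want to find x such that P(X ≤ x) = 0.84.

This is the 84th percentile, which means 84% of values fall below this point.

Using the inverse CDF (quantile function):
x = F⁻¹(0.84) = 10.5600

Verification: P(X ≤ 10.5600) = 0.84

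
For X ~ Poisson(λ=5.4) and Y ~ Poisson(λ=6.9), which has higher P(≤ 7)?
X has higher probability (P(X ≤ 7) = 0.8217 > P(Y ≤ 7) = 0.6136)

Compute P(≤ 7) for each distribution:

X ~ Poisson(λ=5.4):
P(X ≤ 7) = 0.8217

Y ~ Poisson(λ=6.9):
P(Y ≤ 7) = 0.6136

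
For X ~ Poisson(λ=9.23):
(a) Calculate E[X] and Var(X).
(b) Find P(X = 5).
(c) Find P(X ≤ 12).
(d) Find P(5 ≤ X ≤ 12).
(a) E[X] = 9.2300, Var(X) = 9.2300
(b) P(X = 5) = 0.054738
(c) P(X ≤ 12) = 0.858402
(d) P(5 ≤ X ≤ 12) = 0.810720

We have X ~ Poisson(λ=9.23).

(a) Moments:
E[X] = 9.2300
Var(X) = 9.2300
σ = √Var(X) = 3.0381

(b) Point probability using PMF:
P(X = 5) = 0.054738

(c) Cumulative probability using CDF:
P(X ≤ 12) = F(12) = 0.858402

(d) Range probability:
P(5 ≤ X ≤ 12) = P(X ≤ 12) - P(X ≤ 4)
                   = F(12) - F(4)
                   = 0.858402 - 0.047682
                   = 0.810720

This means approximately 81.1% of outcomes fall in the interval [5, 12].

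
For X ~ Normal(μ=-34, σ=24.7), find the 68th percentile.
-22.4478

We have X ~ Normal(μ=-34, σ=24.7).

We want to find x such that P(X ≤ x) = 0.68.

This is the 68th percentile, which means 68% of values fall below this point.

Using the inverse CDF (quantile function):
x = F⁻¹(0.68) = -22.4478

Verification: P(X ≤ -22.4478) = 0.68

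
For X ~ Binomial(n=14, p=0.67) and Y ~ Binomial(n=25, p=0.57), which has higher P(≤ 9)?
X has higher probability (P(X ≤ 9) = 0.5138 > P(Y ≤ 9) = 0.0280)

Compute P(≤ 9) for each distribution:

X ~ Binomial(n=14, p=0.67):
P(X ≤ 9) = 0.5138

Y ~ Binomial(n=25, p=0.57):
P(Y ≤ 9) = 0.0280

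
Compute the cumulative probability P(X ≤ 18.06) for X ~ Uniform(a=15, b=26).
0.278182

We have X ~ Uniform(a=15, b=26).

The CDF gives us P(X ≤ k).

Using the CDF:
P(X ≤ 18.06) = 0.278182

This means there's approximately a 27.8% chance that X is at most 18.06.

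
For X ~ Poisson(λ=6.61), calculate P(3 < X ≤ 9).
0.763246

We have X ~ Poisson(λ=6.61).

To find P(3 < X ≤ 9), we use:
P(3 < X ≤ 9) = P(X ≤ 9) - P(X ≤ 3)
                 = F(9) - F(3)
                 = 0.867746 - 0.104501
                 = 0.763246

So there's approximately a 76.3% chance that X falls in this range.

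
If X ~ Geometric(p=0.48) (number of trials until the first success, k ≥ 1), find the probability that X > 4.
0.073116

We have X ~ Geometric(p=0.48) (number of trials until the first success, k ≥ 1).

P(X > 4) = 1 - P(X ≤ 4)
                = 1 - F(4)
                = 1 - 0.926884
                = 0.073116

So there's approximately a 7.3% chance that X exceeds 4.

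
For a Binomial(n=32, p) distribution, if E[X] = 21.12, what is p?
p = 0.66

For a Binomial(n, p) distribution:
E[X] = n × p

Given n = 32 and E[X] = 21.12:
21.12 = 32 × p
p = 21.12 / 32 = 0.66

Verification: Binomial(32, 0.66) has E[X] = 21.12 ✓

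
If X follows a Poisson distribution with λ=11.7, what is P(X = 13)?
0.102539

We have X ~ Poisson(λ=11.7).

For a Poisson distribution, the PMF gives us the probability of each outcome.

Using the PMF formula:
P(X = 13) = 0.102539

Rounded to 4 decimal places: 0.1025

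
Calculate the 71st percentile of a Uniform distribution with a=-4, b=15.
9.4900

We have X ~ Uniform(a=-4, b=15).

We want to find x such that P(X ≤ x) = 0.71.

This is the 71st percentile, which means 71% of values fall below this point.

Using the inverse CDF (quantile function):
x = F⁻¹(0.71) = 9.4900

Verification: P(X ≤ 9.4900) = 0.71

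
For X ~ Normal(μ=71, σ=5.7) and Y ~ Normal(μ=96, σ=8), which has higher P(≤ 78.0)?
X has higher probability (P(X ≤ 78.0) = 0.8903 > P(Y ≤ 78.0) = 0.0122)

Compute P(≤ 78.0) for each distribution:

X ~ Normal(μ=71, σ=5.7):
P(X ≤ 78.0) = 0.8903

Y ~ Normal(μ=96, σ=8):
P(Y ≤ 78.0) = 0.0122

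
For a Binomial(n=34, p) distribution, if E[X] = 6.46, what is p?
p = 0.19

For a Binomial(n, p) distribution:
E[X] = n × p

Given n = 34 and E[X] = 6.46:
6.46 = 34 × p
p = 6.46 / 34 = 0.19

Verification: Binomial(34, 0.19) has E[X] = 6.46 ✓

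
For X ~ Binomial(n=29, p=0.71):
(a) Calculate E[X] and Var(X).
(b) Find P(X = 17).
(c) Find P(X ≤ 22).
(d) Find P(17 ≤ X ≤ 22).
(a) E[X] = 20.5900, Var(X) = 5.9711
(b) P(X = 17) = 0.054363
(c) P(X ≤ 22) = 0.779118
(d) P(17 ≤ X ≤ 22) = 0.728177

We have X ~ Binomial(n=29, p=0.71).

(a) Moments:
E[X] = 20.5900
Var(X) = 5.9711
σ = √Var(X) = 2.4436

(b) Point probability using PMF:
P(X = 17) = 0.054363

(c) Cumulative probability using CDF:
P(X ≤ 22) = F(22) = 0.779118

(d) Range probability:
P(17 ≤ X ≤ 22) = P(X ≤ 22) - P(X ≤ 16)
                   = F(22) - F(16)
                   = 0.779118 - 0.050942
                   = 0.728177

This means approximately 72.8% of outcomes fall in the interval [17, 22].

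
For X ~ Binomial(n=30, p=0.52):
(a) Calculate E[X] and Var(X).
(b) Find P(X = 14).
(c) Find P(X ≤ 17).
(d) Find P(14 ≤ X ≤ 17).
(a) E[X] = 15.6000, Var(X) = 7.4880
(b) P(X = 14) = 0.122050
(c) P(X ≤ 17) = 0.755514
(d) P(14 ≤ X ≤ 17) = 0.534118

We have X ~ Binomial(n=30, p=0.52).

(a) Moments:
E[X] = 15.6000
Var(X) = 7.4880
σ = √Var(X) = 2.7364

(b) Point probability using PMF:
P(X = 14) = 0.122050

(c) Cumulative probability using CDF:
P(X ≤ 17) = F(17) = 0.755514

(d) Range probability:
P(14 ≤ X ≤ 17) = P(X ≤ 17) - P(X ≤ 13)
                   = F(17) - F(13)
                   = 0.755514 - 0.221396
                   = 0.534118

This means approximately 53.4% of outcomes fall in the interval [14, 17].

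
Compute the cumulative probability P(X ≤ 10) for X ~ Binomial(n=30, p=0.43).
0.188751

We have X ~ Binomial(n=30, p=0.43).

The CDF gives us P(X ≤ k).

Using the CDF:
P(X ≤ 10) = 0.188751

This means there's approximately a 18.9% chance that X is at most 10.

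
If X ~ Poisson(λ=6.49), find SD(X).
2.5475

We have X ~ Poisson(λ=6.49).

For a Poisson distribution with λ=6.49:
σ = √Var(X) = 2.5475

The standard deviation is the square root of the variance.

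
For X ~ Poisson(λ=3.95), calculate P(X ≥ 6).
0.207105

We have X ~ Poisson(λ=3.95).

For discrete distributions, P(X ≥ 6) = 1 - P(X ≤ 5).

P(X ≤ 5) = 0.792895
P(X ≥ 6) = 1 - 0.792895 = 0.207105

So there's approximately a 20.7% chance that X is at least 6.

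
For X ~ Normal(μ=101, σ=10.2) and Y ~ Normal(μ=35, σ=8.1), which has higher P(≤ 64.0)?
Y has higher probability (P(Y ≤ 64.0) = 0.9998 > P(X ≤ 64.0) = 0.0001)

Compute P(≤ 64.0) for each distribution:

X ~ Normal(μ=101, σ=10.2):
P(X ≤ 64.0) = 0.0001

Y ~ Normal(μ=35, σ=8.1):
P(Y ≤ 64.0) = 0.9998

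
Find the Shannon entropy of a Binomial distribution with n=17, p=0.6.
2.1207 nats

We have X ~ Binomial(n=17, p=0.6).

The Shannon entropy measures the uncertainty or information content of the distribution.

For a Binomial distribution with n=17, p=0.6:
H(X) = 2.1207 nats

(In bits, this would be 3.0595 bits.)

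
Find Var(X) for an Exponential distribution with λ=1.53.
0.4272

We have X ~ Exponential(λ=1.53).

For an Exponential distribution with λ=1.53:
Var(X) = 0.4272

The variance measures the spread of the distribution around the mean.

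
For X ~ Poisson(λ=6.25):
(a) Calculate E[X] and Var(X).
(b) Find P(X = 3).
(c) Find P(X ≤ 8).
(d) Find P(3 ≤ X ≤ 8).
(a) E[X] = 6.2500, Var(X) = 6.2500
(b) P(X = 3) = 0.078550
(c) P(X ≤ 8) = 0.820379
(d) P(3 ≤ X ≤ 8) = 0.768679

We have X ~ Poisson(λ=6.25).

(a) Moments:
E[X] = 6.2500
Var(X) = 6.2500
σ = √Var(X) = 2.5000

(b) Point probability using PMF:
P(X = 3) = 0.078550

(c) Cumulative probability using CDF:
P(X ≤ 8) = F(8) = 0.820379

(d) Range probability:
P(3 ≤ X ≤ 8) = P(X ≤ 8) - P(X ≤ 2)
                   = F(8) - F(2)
                   = 0.820379 - 0.051700
                   = 0.768679

This means approximately 76.9% of outcomes fall in the interval [3, 8].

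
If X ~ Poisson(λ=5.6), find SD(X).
2.3664

We have X ~ Poisson(λ=5.6).

For a Poisson distribution with λ=5.6:
σ = √Var(X) = 2.3664

The standard deviation is the square root of the variance.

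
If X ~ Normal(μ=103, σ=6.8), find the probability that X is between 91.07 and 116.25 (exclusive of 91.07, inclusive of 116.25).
0.934644

We have X ~ Normal(μ=103, σ=6.8).

To find P(91.07 < X ≤ 116.25), we use:
P(91.07 < X ≤ 116.25) = P(X ≤ 116.25) - P(X ≤ 91.07)
                 = F(116.25) - F(91.07)
                 = 0.974324 - 0.039680
                 = 0.934644

So there's approximately a 93.5% chance that X falls in this range.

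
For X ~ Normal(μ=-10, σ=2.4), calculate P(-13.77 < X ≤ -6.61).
0.862988

We have X ~ Normal(μ=-10, σ=2.4).

To find P(-13.77 < X ≤ -6.61), we use:
P(-13.77 < X ≤ -6.61) = P(X ≤ -6.61) - P(X ≤ -13.77)
                 = F(-6.61) - F(-13.77)
                 = 0.921099 - 0.058111
                 = 0.862988

So there's approximately a 86.3% chance that X falls in this range.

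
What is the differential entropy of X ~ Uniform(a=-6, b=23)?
3.3673 nats

We have X ~ Uniform(a=-6, b=23).

The differential entropy measures the uncertainty or information content of the distribution.

For a Uniform distribution with a=-6, b=23:
h(X) = 3.3673 nats

(In bits, this would be 4.8580 bits.)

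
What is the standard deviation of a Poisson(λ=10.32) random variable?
3.2125

We have X ~ Poisson(λ=10.32).

For a Poisson distribution with λ=10.32:
σ = √Var(X) = 3.2125

The standard deviation is the square root of the variance.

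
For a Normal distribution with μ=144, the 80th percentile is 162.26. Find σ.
σ = 21.6962

For X ~ Normal(μ, σ), the p-th percentile satisfies x = μ + z_p × σ,
where z_p = Φ⁻¹(p) is the standard normal quantile.

Step 1: z_{0.8} = Φ⁻¹(0.8) = 0.8416

Step 2: Solve for σ:
162.26 = 144 + 0.8416 × σ
σ = (162.26 - 144) / 0.8416
σ = 18.26 / 0.8416
σ = 21.6962

Verification: μ + z × σ = 144 + 0.8416 × 21.6962 = 162.26 ✓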